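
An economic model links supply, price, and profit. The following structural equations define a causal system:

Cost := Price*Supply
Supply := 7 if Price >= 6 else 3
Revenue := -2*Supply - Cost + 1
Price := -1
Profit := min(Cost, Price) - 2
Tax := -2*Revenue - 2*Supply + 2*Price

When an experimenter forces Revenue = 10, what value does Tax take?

-28

Intervening sets Revenue = 10 and removes its equation (Revenue := -2*Supply - Cost + 1).
Supply = 7 if Price >= 6 else 3  [with Price=-1]  = 3
Tax = -2*Revenue - 2*Supply + 2*Price  [with Revenue=10, Supply=3, Price=-1]  = -28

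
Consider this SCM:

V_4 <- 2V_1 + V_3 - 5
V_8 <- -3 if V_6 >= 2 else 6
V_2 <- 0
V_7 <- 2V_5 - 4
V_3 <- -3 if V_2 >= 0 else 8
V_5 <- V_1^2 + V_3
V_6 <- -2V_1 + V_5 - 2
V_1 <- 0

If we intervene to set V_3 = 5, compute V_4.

The intervention breaks the incoming arrows to V_3: V_3 <- -3 if V_2 >= 0 else 8 no longer applies, and V_3 = 5.
V_4 = 2V_1 + V_3 - 5  [with V_1=0, V_3=5]  = 0

0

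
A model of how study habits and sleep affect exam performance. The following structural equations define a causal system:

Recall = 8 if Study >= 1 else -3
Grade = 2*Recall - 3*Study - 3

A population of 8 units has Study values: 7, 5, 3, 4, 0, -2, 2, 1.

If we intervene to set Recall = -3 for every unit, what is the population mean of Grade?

-16.5

Every unit gets Recall=-3 under the intervention. Grade values become -30, -24, -18, -21, -9, -3, -15, -12; E[Grade|do(Recall=-3)] = -16.5.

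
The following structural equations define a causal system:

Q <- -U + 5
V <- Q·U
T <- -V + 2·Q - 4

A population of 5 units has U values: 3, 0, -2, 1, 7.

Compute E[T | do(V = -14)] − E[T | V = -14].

The intervention sets V=-14 in all 5 units regardless of U. Recomputing T per unit gives 14, 20, 24, 18, 6; average 16.4.
Observing V=-14 restricts to units where V's equation naturally yields -14: U ∈ {-2, 7}. In that subpopulation T = 24, 6, mean 15.
Difference = 16.4 − 15 = 1.4.

1.4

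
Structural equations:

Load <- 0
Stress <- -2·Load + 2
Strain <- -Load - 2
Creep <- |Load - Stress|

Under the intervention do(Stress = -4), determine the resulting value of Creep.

4

Under do(Stress=-4), the mechanism Stress <- -2·Load + 2 is discarded; Stress is fixed at -4.
Creep = |Load - Stress|  [with Load=0, Stress=-4]  = 4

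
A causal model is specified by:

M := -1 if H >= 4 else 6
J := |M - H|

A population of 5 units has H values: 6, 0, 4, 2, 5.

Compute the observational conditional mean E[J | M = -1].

Observing M=-1 restricts to units where M's equation naturally yields -1: H ∈ {6, 4, 5}. In that subpopulation J = 7, 5, 6, mean 6.

6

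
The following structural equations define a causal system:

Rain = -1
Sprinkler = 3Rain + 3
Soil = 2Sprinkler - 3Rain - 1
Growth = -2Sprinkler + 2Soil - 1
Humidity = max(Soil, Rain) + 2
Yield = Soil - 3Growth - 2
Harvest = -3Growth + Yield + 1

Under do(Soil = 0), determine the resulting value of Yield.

1

The intervention breaks the incoming arrows to Soil: Soil = 2Sprinkler - 3Rain - 1 no longer applies, and Soil = 0.
Sprinkler = 3Rain + 3  [with Rain=-1]  = 0
Growth = -2Sprinkler + 2Soil - 1  [with Sprinkler=0, Soil=0]  = -1
Yield = Soil - 3Growth - 2  [with Soil=0, Growth=-1]  = 1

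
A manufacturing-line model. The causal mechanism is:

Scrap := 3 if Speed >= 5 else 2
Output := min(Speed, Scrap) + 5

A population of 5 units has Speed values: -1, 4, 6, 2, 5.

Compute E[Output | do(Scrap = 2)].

Every unit gets Scrap=2 under the intervention. Output values become 4, 7, 7, 7, 7; E[Output|do(Scrap=2)] = 6.4.

6.4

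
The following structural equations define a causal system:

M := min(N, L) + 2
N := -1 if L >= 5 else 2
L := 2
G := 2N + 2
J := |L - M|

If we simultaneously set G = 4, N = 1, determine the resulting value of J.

Setting G = 4, N = 1 by intervention discards those variables' equations.
M = min(N, L) + 2  [with N=1, L=2]  = 3
J = |L - M|  [with L=2, M=3]  = 1

1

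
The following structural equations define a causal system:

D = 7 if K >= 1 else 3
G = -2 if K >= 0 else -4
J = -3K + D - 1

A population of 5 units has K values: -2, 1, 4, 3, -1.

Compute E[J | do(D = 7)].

3

The intervention sets D=7 in all 5 units regardless of K. Recomputing J per unit gives 12, 3, -6, -3, 9; average 3.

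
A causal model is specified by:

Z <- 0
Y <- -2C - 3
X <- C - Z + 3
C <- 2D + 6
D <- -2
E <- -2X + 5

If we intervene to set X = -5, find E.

15

Under do(X=-5), the mechanism X <- C - Z + 3 is discarded; X is fixed at -5.
E = -2X + 5  [with X=-5]  = 15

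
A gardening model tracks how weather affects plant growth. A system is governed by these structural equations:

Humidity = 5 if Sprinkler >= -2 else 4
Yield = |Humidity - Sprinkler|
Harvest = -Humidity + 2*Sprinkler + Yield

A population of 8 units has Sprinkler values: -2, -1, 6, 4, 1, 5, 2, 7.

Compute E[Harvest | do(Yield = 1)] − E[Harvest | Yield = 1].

Under do(Yield=1), Yield's equation is replaced by Yield=1 for every unit. Per-unit Harvest: -8, -6, 8, 4, -2, 6, 0, 10. Mean = 1.5.
Observing Yield=1 restricts to units where Yield's equation naturally yields 1: Sprinkler ∈ {6, 4}. In that subpopulation Harvest = 8, 4, mean 6.
Difference = 1.5 − 6 = -4.5.

-4.5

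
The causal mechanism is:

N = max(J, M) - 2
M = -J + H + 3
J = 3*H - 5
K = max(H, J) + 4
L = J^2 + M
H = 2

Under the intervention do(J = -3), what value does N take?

Under do(J=-3), the mechanism J = 3*H - 5 is discarded; J is fixed at -3.
M = -J + H + 3  [with J=-3, H=2]  = 8
N = max(J, M) - 2  [with J=-3, M=8]  = 6

6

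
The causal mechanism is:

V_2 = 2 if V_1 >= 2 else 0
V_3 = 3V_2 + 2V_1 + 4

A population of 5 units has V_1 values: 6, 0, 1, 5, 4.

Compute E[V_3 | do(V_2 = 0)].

10.4

Every unit gets V_2=0 under the intervention. V_3 values become 16, 4, 6, 14, 12; E[V_3|do(V_2=0)] = 10.4.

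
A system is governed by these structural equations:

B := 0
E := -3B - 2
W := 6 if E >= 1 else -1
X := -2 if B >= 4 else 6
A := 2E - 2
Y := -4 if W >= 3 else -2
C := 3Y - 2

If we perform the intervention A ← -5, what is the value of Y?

The intervention breaks the incoming arrows to A: A := 2E - 2 no longer applies, and A = -5.
Since Y is not a descendant of the intervened variable, it is unaffected.
E = -3B - 2  [with B=0]  = -2
W = 6 if E >= 1 else -1  [with E=-2]  = -1
Y = -4 if W >= 3 else -2  [with W=-1]  = -2

-2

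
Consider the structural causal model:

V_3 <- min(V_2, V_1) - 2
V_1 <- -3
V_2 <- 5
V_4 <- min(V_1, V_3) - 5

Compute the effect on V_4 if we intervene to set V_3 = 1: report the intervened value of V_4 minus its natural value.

The intervention breaks the incoming arrows to V_3: V_3 <- min(V_2, V_1) - 2 no longer applies, and V_3 = 1.
V_4 = min(V_1, V_3) - 5  [with V_1=-3, V_3=1]  = -8
Without intervention: V_3 = min(V_2, V_1) - 2  [with V_2=5, V_1=-3]  = -5; V_4 = min(V_1, V_3) - 5  [with V_1=-3, V_3=-5]  = -10.
Change = -8 − (-10) = 2.

2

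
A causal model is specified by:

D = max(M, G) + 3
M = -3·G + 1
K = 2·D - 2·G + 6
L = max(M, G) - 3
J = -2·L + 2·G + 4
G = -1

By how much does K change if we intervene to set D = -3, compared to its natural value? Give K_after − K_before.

-20

Under do(D=-3), the mechanism D = max(M, G) + 3 is discarded; D is fixed at -3.
K = 2·D - 2·G + 6  [with D=-3, G=-1]  = 2
Without intervention: M = -3·G + 1  [with G=-1]  = 4; D = max(M, G) + 3  [with M=4, G=-1]  = 7; K = 2·D - 2·G + 6  [with D=7, G=-1]  = 22.
Change = 2 − 22 = -20.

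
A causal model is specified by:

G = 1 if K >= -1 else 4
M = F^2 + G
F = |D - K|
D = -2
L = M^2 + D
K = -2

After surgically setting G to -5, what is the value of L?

Under do(G=-5), the mechanism G = 1 if K >= -1 else 4 is discarded; G is fixed at -5.
F = |D - K|  [with D=-2, K=-2]  = 0
M = F^2 + G  [with F=0, G=-5]  = -5
L = M^2 + D  [with M=-5, D=-2]  = 23

23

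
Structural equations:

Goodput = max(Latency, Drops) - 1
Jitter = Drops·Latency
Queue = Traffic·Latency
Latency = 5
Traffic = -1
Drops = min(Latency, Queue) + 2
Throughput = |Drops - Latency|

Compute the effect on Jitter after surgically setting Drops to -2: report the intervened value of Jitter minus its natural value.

Intervening sets Drops = -2 and removes its equation (Drops = min(Latency, Queue) + 2).
Jitter = Drops·Latency  [with Drops=-2, Latency=5]  = -10
Without intervention: Queue = Traffic·Latency  [with Traffic=-1, Latency=5]  = -5; Drops = min(Latency, Queue) + 2  [with Latency=5, Queue=-5]  = -3; Jitter = Drops·Latency  [with Drops=-3, Latency=5]  = -15.
Change = -10 − (-15) = 5.

5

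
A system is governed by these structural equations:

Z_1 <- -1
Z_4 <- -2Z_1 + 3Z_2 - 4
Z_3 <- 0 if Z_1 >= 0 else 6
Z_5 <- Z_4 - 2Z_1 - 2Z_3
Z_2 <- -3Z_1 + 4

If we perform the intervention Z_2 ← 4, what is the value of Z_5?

0

do(Z_2=4) replaces the equation Z_2 <- -3Z_1 + 4 with the constant Z_2 = 4.
Z_3 = 0 if Z_1 >= 0 else 6  [with Z_1=-1]  = 6
Z_4 = -2Z_1 + 3Z_2 - 4  [with Z_1=-1, Z_2=4]  = 10
Z_5 = Z_4 - 2Z_1 - 2Z_3  [with Z_4=10, Z_1=-1, Z_3=6]  = 0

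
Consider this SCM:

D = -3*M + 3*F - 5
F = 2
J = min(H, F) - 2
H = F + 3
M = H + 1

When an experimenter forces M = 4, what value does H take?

The intervention breaks the incoming arrows to M: M = H + 1 no longer applies, and M = 4.
Since H is not a descendant of the intervened variable, it is unaffected.
H = F + 3  [with F=2]  = 5

5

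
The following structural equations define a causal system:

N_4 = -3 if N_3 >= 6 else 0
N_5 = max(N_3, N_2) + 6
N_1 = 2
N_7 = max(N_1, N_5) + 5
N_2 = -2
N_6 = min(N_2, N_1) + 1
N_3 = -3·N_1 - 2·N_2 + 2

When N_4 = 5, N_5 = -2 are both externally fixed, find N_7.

7

Under do(N_4 = 5, N_5 = -2), each intervened variable's structural equation is replaced by its fixed value.
N_7 = max(N_1, N_5) + 5  [with N_1=2, N_5=-2]  = 7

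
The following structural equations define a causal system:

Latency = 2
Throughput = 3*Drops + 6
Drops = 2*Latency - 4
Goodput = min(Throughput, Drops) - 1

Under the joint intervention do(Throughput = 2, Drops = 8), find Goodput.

The joint intervention fixes Throughput = 2, Drops = 8, removing each variable's own equation.
Goodput = min(Throughput, Drops) - 1  [with Throughput=2, Drops=8]  = 1

1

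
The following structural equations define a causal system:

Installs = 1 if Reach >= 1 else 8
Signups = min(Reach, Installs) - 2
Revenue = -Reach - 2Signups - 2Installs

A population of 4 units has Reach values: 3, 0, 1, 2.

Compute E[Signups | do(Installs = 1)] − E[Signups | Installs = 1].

The intervention sets Installs=1 in all 4 units regardless of Reach. Recomputing Signups per unit gives -1, -2, -1, -1; average -1.25.
Observing Installs=1 restricts to units where Installs's equation naturally yields 1: Reach ∈ {3, 1, 2}. In that subpopulation Signups = -1, -1, -1, mean -1.
Difference = -1.25 − (-1) = -0.25.

-0.25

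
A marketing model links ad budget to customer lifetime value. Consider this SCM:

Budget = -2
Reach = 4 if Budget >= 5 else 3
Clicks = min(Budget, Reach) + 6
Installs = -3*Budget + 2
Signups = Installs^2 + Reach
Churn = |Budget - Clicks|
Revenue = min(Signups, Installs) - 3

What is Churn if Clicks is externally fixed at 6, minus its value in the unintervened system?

2

The intervention breaks the incoming arrows to Clicks: Clicks = min(Budget, Reach) + 6 no longer applies, and Clicks = 6.
Churn = |Budget - Clicks|  [with Budget=-2, Clicks=6]  = 8
Without intervention: Reach = 4 if Budget >= 5 else 3  [with Budget=-2]  = 3; Clicks = min(Budget, Reach) + 6  [with Budget=-2, Reach=3]  = 4; Churn = |Budget - Clicks|  [with Budget=-2, Clicks=4]  = 6.
Change = 8 − 6 = 2.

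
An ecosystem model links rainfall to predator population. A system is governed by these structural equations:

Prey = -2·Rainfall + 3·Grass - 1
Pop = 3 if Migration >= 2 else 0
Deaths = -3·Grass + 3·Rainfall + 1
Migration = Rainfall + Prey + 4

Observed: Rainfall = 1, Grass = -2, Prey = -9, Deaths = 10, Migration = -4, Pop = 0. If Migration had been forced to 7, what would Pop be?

3

The intervention breaks the incoming arrows to Migration: Migration = Rainfall + Prey + 4 no longer applies, and Migration = 7.
Pop = 3 if Migration >= 2 else 0  [with Migration=7]  = 3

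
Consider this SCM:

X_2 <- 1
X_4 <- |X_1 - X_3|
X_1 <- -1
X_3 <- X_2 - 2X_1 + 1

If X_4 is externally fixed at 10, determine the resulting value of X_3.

4

Under do(X_4=10), the mechanism X_4 <- |X_1 - X_3| is discarded; X_4 is fixed at 10.
Since X_3 is not a descendant of the intervened variable, it is unaffected.
X_3 = X_2 - 2X_1 + 1  [with X_2=1, X_1=-1]  = 4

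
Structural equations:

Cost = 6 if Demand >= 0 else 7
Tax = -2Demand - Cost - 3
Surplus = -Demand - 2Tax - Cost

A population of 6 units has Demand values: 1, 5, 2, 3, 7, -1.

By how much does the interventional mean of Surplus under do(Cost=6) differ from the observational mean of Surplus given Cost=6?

The intervention sets Cost=6 in all 6 units regardless of Demand. Recomputing Surplus per unit gives 15, 27, 18, 21, 33, 9; average 20.5.
Conditioning on Cost=6 selects the 5 unit(s) with Demand ∈ {1, 5, 2, 3, 7}. Their Surplus values: 15, 27, 18, 21, 33. Mean = 22.8.
Difference = 20.5 − 22.8 = -2.3.

-2.3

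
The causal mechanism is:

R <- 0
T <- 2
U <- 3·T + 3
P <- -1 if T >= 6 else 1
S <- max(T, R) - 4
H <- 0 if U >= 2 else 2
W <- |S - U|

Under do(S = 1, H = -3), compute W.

Under do(S = 1, H = -3), each intervened variable's structural equation is replaced by its fixed value.
U = 3·T + 3  [with T=2]  = 9
W = |S - U|  [with S=1, U=9]  = 8

8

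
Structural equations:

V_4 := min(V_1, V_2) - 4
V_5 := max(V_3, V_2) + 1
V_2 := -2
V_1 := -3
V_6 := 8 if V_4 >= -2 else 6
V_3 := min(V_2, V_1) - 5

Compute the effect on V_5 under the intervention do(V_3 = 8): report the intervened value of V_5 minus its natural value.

10

do(V_3=8) replaces the equation V_3 := min(V_2, V_1) - 5 with the constant V_3 = 8.
V_5 = max(V_3, V_2) + 1  [with V_3=8, V_2=-2]  = 9
Without intervention: V_3 = min(V_2, V_1) - 5  [with V_2=-2, V_1=-3]  = -8; V_5 = max(V_3, V_2) + 1  [with V_3=-8, V_2=-2]  = -1.
Change = 9 − (-1) = 10.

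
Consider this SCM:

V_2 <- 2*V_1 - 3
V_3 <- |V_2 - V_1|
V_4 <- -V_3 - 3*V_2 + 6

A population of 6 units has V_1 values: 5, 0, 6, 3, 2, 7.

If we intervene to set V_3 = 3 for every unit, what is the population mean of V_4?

-11

do(V_3=3) breaks V_3's dependence on V_1. With V_3=3 fixed, V_4 across the units is -18, 12, -24, -6, 0, -30, mean -11.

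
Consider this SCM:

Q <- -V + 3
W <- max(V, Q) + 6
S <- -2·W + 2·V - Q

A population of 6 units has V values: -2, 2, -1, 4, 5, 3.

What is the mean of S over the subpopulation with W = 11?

E[S|W=11] averages over only the 2 units with W=11 (V = -2, 5): S = -31, -10, mean -20.5.

-20.5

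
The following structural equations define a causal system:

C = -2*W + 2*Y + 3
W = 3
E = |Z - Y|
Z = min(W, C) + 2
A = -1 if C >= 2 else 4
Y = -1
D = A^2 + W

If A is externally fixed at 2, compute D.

7

The intervention breaks the incoming arrows to A: A = -1 if C >= 2 else 4 no longer applies, and A = 2.
D = A^2 + W  [with A=2, W=3]  = 7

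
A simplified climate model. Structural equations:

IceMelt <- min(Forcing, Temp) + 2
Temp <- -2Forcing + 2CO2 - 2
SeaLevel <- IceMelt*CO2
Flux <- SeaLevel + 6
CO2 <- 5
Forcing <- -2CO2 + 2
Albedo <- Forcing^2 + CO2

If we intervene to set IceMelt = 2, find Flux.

16

The intervention breaks the incoming arrows to IceMelt: IceMelt <- min(Forcing, Temp) + 2 no longer applies, and IceMelt = 2.
SeaLevel = IceMelt*CO2  [with IceMelt=2, CO2=5]  = 10
Flux = SeaLevel + 6  [with SeaLevel=10]  = 16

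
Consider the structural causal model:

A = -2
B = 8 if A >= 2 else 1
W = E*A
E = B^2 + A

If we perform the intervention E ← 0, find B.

1

Under do(E=0), the mechanism E = B^2 + A is discarded; E is fixed at 0.
Since B is not a descendant of the intervened variable, it is unaffected.
B = 8 if A >= 2 else 1  [with A=-2]  = 1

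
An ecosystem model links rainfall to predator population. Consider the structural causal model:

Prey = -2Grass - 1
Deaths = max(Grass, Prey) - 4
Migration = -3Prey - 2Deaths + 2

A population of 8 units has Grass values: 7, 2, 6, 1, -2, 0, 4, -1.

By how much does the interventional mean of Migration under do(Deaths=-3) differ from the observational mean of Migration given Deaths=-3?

Every unit gets Deaths=-3 under the intervention. Migration values become 53, 23, 47, 17, -1, 11, 35, 5; E[Migration|do(Deaths=-3)] = 23.75.
Observing Deaths=-3 restricts to units where Deaths's equation naturally yields -3: Grass ∈ {1, -1}. In that subpopulation Migration = 17, 5, mean 11.
Difference = 23.75 − 11 = 12.75.

12.75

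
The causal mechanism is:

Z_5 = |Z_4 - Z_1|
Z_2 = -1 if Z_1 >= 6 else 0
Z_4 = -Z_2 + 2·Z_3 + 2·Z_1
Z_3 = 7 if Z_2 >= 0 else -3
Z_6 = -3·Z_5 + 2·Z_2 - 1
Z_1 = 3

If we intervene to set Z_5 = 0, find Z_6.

The intervention breaks the incoming arrows to Z_5: Z_5 = |Z_4 - Z_1| no longer applies, and Z_5 = 0.
Z_2 = -1 if Z_1 >= 6 else 0  [with Z_1=3]  = 0
Z_6 = -3·Z_5 + 2·Z_2 - 1  [with Z_5=0, Z_2=0]  = -1

-1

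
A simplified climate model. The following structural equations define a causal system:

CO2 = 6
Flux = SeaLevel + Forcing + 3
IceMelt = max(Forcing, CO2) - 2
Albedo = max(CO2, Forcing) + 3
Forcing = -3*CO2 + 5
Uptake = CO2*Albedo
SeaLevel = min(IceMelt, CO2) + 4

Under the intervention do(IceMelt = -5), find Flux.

The intervention breaks the incoming arrows to IceMelt: IceMelt = max(Forcing, CO2) - 2 no longer applies, and IceMelt = -5.
Forcing = -3*CO2 + 5  [with CO2=6]  = -13
SeaLevel = min(IceMelt, CO2) + 4  [with IceMelt=-5, CO2=6]  = -1
Flux = SeaLevel + Forcing + 3  [with SeaLevel=-1, Forcing=-13]  = -11

-11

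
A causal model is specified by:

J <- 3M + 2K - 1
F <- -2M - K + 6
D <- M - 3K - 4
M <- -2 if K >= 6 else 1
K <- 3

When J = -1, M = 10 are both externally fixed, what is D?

-3

Setting J = -1, M = 10 by intervention discards those variables' equations.
D = M - 3K - 4  [with M=10, K=3]  = -3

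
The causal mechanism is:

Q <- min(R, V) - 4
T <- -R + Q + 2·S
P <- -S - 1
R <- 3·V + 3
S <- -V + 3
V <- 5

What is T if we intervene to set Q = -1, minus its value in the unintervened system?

Intervening sets Q = -1 and removes its equation (Q <- min(R, V) - 4).
S = -V + 3  [with V=5]  = -2
R = 3·V + 3  [with V=5]  = 18
T = -R + Q + 2·S  [with R=18, Q=-1, S=-2]  = -23
Without intervention: S = -V + 3  [with V=5]  = -2; R = 3·V + 3  [with V=5]  = 18; Q = min(R, V) - 4  [with R=18, V=5]  = 1; T = -R + Q + 2·S  [with R=18, Q=1, S=-2]  = -21.
Change = -23 − (-21) = -2.

-2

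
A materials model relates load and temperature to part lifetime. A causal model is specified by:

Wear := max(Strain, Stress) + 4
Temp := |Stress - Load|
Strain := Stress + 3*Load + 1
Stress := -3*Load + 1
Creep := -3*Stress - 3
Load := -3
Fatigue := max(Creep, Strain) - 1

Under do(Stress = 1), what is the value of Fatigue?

Under do(Stress=1), the mechanism Stress := -3*Load + 1 is discarded; Stress is fixed at 1.
Strain = Stress + 3*Load + 1  [with Stress=1, Load=-3]  = -7
Creep = -3*Stress - 3  [with Stress=1]  = -6
Fatigue = max(Creep, Strain) - 1  [with Creep=-6, Strain=-7]  = -7

-7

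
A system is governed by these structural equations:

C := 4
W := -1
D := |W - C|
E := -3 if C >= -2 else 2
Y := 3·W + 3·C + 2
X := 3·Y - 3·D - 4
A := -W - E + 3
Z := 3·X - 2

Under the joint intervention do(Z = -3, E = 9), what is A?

Under do(Z = -3, E = 9), each intervened variable's structural equation is replaced by its fixed value.
A = -W - E + 3  [with W=-1, E=9]  = -5

-5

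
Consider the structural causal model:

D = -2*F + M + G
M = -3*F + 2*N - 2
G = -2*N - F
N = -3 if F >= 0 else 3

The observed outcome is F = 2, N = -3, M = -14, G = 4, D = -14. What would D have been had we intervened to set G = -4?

-22

Intervening sets G = -4 and removes its equation (G = -2*N - F).
N = -3 if F >= 0 else 3  [with F=2]  = -3
M = -3*F + 2*N - 2  [with F=2, N=-3]  = -14
D = -2*F + M + G  [with F=2, M=-14, G=-4]  = -22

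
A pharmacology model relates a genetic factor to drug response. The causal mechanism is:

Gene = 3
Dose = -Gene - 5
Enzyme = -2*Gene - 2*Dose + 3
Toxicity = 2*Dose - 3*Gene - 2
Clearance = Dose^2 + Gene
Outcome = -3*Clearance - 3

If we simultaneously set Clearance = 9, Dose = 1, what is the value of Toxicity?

Setting Clearance = 9, Dose = 1 by intervention discards those variables' equations.
Toxicity = 2*Dose - 3*Gene - 2  [with Dose=1, Gene=3]  = -9

-9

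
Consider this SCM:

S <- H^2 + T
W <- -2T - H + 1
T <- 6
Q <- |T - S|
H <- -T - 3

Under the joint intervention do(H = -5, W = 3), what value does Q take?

The joint intervention fixes H = -5, W = 3, removing each variable's own equation.
S = H^2 + T  [with H=-5, T=6]  = 31
Q = |T - S|  [with T=6, S=31]  = 25

25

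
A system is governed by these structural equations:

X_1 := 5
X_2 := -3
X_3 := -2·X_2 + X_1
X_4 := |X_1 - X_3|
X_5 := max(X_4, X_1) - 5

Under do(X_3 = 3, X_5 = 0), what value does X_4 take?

The joint intervention fixes X_3 = 3, X_5 = 0, removing each variable's own equation.
X_4 = |X_1 - X_3|  [with X_1=5, X_3=3]  = 2

2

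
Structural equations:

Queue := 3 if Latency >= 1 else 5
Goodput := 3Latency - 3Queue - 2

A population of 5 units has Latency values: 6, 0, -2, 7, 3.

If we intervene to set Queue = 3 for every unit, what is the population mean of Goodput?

-2.6

do(Queue=3) breaks Queue's dependence on Latency. With Queue=3 fixed, Goodput across the units is 7, -11, -17, 10, -2, mean -2.6.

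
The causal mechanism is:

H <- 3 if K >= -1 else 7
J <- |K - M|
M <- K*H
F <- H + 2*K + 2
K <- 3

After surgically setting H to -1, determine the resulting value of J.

6

do(H=-1) replaces the equation H <- 3 if K >= -1 else 7 with the constant H = -1.
M = K*H  [with K=3, H=-1]  = -3
J = |K - M|  [with K=3, M=-3]  = 6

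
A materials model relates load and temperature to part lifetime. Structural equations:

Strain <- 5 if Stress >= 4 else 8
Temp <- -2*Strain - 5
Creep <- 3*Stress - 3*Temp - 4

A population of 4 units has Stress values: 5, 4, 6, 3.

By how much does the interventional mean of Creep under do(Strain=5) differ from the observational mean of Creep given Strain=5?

The intervention sets Strain=5 in all 4 units regardless of Stress. Recomputing Creep per unit gives 56, 53, 59, 50; average 54.5.
E[Creep|Strain=5] averages over only the 3 units with Strain=5 (Stress = 5, 4, 6): Creep = 56, 53, 59, mean 56.
Difference = 54.5 − 56 = -1.5.

-1.5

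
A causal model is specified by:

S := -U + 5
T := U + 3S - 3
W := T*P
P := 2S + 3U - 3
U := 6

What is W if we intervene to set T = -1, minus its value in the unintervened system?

Intervening sets T = -1 and removes its equation (T := U + 3S - 3).
S = -U + 5  [with U=6]  = -1
P = 2S + 3U - 3  [with S=-1, U=6]  = 13
W = T*P  [with T=-1, P=13]  = -13
Without intervention: S = -U + 5  [with U=6]  = -1; P = 2S + 3U - 3  [with S=-1, U=6]  = 13; T = U + 3S - 3  [with U=6, S=-1]  = 0; W = T*P  [with T=0, P=13]  = 0.
Change = -13 − 0 = -13.

-13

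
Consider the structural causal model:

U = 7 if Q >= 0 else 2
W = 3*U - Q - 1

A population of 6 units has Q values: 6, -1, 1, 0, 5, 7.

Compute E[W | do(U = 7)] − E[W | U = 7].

0.8

do(U=7) breaks U's dependence on Q. With U=7 fixed, W across the units is 14, 21, 19, 20, 15, 13, mean 17.
Conditioning on U=7 selects the 5 unit(s) with Q ∈ {6, 1, 0, 5, 7}. Their W values: 14, 19, 20, 15, 13. Mean = 16.2.
Difference = 17 − 16.2 = 0.8.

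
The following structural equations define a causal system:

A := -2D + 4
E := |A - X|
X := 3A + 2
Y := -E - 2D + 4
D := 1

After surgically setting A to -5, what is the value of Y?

do(A=-5) replaces the equation A := -2D + 4 with the constant A = -5.
X = 3A + 2  [with A=-5]  = -13
E = |A - X|  [with A=-5, X=-13]  = 8
Y = -E - 2D + 4  [with E=8, D=1]  = -6

-6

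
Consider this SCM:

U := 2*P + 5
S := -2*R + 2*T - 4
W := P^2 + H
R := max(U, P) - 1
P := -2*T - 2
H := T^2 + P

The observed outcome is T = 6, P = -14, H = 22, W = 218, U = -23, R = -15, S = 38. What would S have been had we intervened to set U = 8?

-6

Under do(U=8), the mechanism U := 2*P + 5 is discarded; U is fixed at 8.
P = -2*T - 2  [with T=6]  = -14
R = max(U, P) - 1  [with U=8, P=-14]  = 7
S = -2*R + 2*T - 4  [with R=7, T=6]  = -6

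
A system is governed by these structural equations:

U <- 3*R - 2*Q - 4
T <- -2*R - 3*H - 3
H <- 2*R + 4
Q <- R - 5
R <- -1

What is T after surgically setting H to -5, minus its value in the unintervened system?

The intervention breaks the incoming arrows to H: H <- 2*R + 4 no longer applies, and H = -5.
T = -2*R - 3*H - 3  [with R=-1, H=-5]  = 14
Without intervention: H = 2*R + 4  [with R=-1]  = 2; T = -2*R - 3*H - 3  [with R=-1, H=2]  = -7.
Change = 14 − (-7) = 21.

21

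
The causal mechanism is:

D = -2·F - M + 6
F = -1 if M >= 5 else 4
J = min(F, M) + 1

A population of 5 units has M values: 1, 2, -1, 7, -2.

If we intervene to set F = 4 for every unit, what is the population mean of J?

1.8

Under do(F=4), F's equation is replaced by F=4 for every unit. Per-unit J: 2, 3, 0, 5, -1. Mean = 1.8.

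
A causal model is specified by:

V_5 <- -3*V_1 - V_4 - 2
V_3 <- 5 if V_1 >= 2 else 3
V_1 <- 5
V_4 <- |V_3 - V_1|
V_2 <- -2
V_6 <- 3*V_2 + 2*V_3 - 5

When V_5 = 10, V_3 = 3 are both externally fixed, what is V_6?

The joint intervention fixes V_5 = 10, V_3 = 3, removing each variable's own equation.
V_6 = 3*V_2 + 2*V_3 - 5  [with V_2=-2, V_3=3]  = -5

-5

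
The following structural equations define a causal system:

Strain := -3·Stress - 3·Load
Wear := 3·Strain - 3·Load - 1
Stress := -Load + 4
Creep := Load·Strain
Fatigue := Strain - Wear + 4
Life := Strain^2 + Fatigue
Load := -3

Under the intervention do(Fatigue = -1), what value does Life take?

Intervening sets Fatigue = -1 and removes its equation (Fatigue := Strain - Wear + 4).
Stress = -Load + 4  [with Load=-3]  = 7
Strain = -3·Stress - 3·Load  [with Stress=7, Load=-3]  = -12
Life = Strain^2 + Fatigue  [with Strain=-12, Fatigue=-1]  = 143

143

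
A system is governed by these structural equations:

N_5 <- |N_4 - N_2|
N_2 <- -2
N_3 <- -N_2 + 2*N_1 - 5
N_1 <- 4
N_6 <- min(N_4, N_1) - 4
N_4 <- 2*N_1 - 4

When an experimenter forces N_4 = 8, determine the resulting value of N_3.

5

Under do(N_4=8), the mechanism N_4 <- 2*N_1 - 4 is discarded; N_4 is fixed at 8.
Since N_3 is not a descendant of the intervened variable, it is unaffected.
N_3 = -N_2 + 2*N_1 - 5  [with N_2=-2, N_1=4]  = 5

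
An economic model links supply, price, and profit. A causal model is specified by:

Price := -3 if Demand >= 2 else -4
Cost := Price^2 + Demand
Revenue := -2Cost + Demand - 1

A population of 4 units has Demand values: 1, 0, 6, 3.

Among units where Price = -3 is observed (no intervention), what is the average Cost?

E[Cost|Price=-3] averages over only the 2 units with Price=-3 (Demand = 6, 3): Cost = 15, 12, mean 13.5.

13.5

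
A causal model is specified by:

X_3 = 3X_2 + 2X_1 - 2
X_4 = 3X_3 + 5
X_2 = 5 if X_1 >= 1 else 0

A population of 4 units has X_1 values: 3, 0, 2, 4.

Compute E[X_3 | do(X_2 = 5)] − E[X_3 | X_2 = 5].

-1.5

Every unit gets X_2=5 under the intervention. X_3 values become 19, 13, 17, 21; E[X_3|do(X_2=5)] = 17.5.
Conditioning on X_2=5 selects the 3 unit(s) with X_1 ∈ {3, 2, 4}. Their X_3 values: 19, 17, 21. Mean = 19.
Difference = 17.5 − 19 = -1.5.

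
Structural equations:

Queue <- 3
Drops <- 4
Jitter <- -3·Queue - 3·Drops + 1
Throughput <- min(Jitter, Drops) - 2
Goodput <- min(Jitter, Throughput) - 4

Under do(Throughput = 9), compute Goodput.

-24

Intervening sets Throughput = 9 and removes its equation (Throughput <- min(Jitter, Drops) - 2).
Jitter = -3·Queue - 3·Drops + 1  [with Queue=3, Drops=4]  = -20
Goodput = min(Jitter, Throughput) - 4  [with Jitter=-20, Throughput=9]  = -24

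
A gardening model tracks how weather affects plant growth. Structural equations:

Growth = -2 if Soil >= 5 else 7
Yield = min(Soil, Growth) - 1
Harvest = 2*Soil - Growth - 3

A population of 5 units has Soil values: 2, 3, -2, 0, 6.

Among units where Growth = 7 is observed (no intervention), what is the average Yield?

-0.25

E[Yield|Growth=7] averages over only the 4 units with Growth=7 (Soil = 2, 3, -2, 0): Yield = 1, 2, -3, -1, mean -0.25.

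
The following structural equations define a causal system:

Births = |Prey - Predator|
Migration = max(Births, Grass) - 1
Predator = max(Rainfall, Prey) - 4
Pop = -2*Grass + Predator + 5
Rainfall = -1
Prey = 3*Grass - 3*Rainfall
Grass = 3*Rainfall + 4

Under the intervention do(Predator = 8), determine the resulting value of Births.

Intervening sets Predator = 8 and removes its equation (Predator = max(Rainfall, Prey) - 4).
Grass = 3*Rainfall + 4  [with Rainfall=-1]  = 1
Prey = 3*Grass - 3*Rainfall  [with Grass=1, Rainfall=-1]  = 6
Births = |Prey - Predator|  [with Prey=6, Predator=8]  = 2

2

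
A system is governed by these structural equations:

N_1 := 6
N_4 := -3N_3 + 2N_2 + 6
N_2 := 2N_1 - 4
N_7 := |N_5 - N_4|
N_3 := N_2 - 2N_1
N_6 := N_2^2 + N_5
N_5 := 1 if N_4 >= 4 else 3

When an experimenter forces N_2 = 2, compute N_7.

39

Under do(N_2=2), the mechanism N_2 := 2N_1 - 4 is discarded; N_2 is fixed at 2.
N_3 = N_2 - 2N_1  [with N_2=2, N_1=6]  = -10
N_4 = -3N_3 + 2N_2 + 6  [with N_3=-10, N_2=2]  = 40
N_5 = 1 if N_4 >= 4 else 3  [with N_4=40]  = 1
N_7 = |N_5 - N_4|  [with N_5=1, N_4=40]  = 39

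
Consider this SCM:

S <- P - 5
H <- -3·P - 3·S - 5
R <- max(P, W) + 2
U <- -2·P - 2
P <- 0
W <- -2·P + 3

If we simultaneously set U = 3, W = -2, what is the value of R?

2

The joint intervention fixes U = 3, W = -2, removing each variable's own equation.
R = max(P, W) + 2  [with P=0, W=-2]  = 2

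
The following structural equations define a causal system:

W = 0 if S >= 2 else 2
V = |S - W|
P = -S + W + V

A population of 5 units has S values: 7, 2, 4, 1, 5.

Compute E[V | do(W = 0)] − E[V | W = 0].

Under do(W=0), W's equation is replaced by W=0 for every unit. Per-unit V: 7, 2, 4, 1, 5. Mean = 3.8.
Conditioning on W=0 selects the 4 unit(s) with S ∈ {7, 2, 4, 5}. Their V values: 7, 2, 4, 5. Mean = 4.5.
Difference = 3.8 − 4.5 = -0.7.

-0.7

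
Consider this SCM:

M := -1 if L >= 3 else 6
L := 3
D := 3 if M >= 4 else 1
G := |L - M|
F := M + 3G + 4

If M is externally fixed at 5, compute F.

15

Under do(M=5), the mechanism M := -1 if L >= 3 else 6 is discarded; M is fixed at 5.
G = |L - M|  [with L=3, M=5]  = 2
F = M + 3G + 4  [with M=5, G=2]  = 15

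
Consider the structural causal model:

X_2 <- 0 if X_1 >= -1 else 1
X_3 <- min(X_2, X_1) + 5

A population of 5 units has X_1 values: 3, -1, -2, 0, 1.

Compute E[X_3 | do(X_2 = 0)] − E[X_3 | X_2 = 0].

The intervention sets X_2=0 in all 5 units regardless of X_1. Recomputing X_3 per unit gives 5, 4, 3, 5, 5; average 4.4.
E[X_3|X_2=0] averages over only the 4 units with X_2=0 (X_1 = 3, -1, 0, 1): X_3 = 5, 4, 5, 5, mean 4.75.
Difference = 4.4 − 4.75 = -0.35.

-0.35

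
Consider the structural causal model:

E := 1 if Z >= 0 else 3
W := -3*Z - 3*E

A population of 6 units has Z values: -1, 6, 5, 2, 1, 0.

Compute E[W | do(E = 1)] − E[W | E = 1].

Under do(E=1), E's equation is replaced by E=1 for every unit. Per-unit W: 0, -21, -18, -9, -6, -3. Mean = -9.5.
Conditioning on E=1 selects the 5 unit(s) with Z ∈ {6, 5, 2, 1, 0}. Their W values: -21, -18, -9, -6, -3. Mean = -11.4.
Difference = -9.5 − (-11.4) = 1.9.

1.9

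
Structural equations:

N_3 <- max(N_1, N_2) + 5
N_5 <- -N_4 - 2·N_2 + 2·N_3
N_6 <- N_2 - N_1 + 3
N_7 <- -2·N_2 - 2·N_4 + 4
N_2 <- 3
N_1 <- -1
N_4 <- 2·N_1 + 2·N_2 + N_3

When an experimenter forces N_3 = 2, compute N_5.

do(N_3=2) replaces the equation N_3 <- max(N_1, N_2) + 5 with the constant N_3 = 2.
N_4 = 2·N_1 + 2·N_2 + N_3  [with N_1=-1, N_2=3, N_3=2]  = 6
N_5 = -N_4 - 2·N_2 + 2·N_3  [with N_4=6, N_2=3, N_3=2]  = -8

-8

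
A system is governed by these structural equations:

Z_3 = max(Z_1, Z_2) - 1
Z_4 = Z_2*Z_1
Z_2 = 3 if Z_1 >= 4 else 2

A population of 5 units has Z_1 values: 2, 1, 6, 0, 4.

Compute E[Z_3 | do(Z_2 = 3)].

2.8

Every unit gets Z_2=3 under the intervention. Z_3 values become 2, 2, 5, 2, 3; E[Z_3|do(Z_2=3)] = 2.8.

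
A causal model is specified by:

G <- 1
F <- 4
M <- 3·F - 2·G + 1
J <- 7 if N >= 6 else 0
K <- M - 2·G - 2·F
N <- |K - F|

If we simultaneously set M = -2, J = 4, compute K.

Setting M = -2, J = 4 by intervention discards those variables' equations.
K = M - 2·G - 2·F  [with M=-2, G=1, F=4]  = -12

-12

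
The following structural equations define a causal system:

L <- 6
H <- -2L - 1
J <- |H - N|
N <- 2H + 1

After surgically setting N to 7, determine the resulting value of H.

-13

Under do(N=7), the mechanism N <- 2H + 1 is discarded; N is fixed at 7.
Since H is not a descendant of the intervened variable, it is unaffected.
H = -2L - 1  [with L=6]  = -13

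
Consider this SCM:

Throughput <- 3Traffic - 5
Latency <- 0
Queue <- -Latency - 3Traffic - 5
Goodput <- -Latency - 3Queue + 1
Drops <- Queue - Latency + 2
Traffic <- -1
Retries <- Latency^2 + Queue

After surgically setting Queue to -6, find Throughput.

The intervention breaks the incoming arrows to Queue: Queue <- -Latency - 3Traffic - 5 no longer applies, and Queue = -6.
No directed path runs from Queue to Throughput, so Throughput keeps its natural value.
Throughput = 3Traffic - 5  [with Traffic=-1]  = -8

-8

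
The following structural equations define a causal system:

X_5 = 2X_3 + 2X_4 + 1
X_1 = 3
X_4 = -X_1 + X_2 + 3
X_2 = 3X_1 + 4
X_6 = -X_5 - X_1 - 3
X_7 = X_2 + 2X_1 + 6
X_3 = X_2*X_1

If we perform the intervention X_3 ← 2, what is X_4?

13

The intervention breaks the incoming arrows to X_3: X_3 = X_2*X_1 no longer applies, and X_3 = 2.
X_4 is not downstream of the intervention, so its value is determined by the original equations.
X_2 = 3X_1 + 4  [with X_1=3]  = 13
X_4 = -X_1 + X_2 + 3  [with X_1=3, X_2=13]  = 13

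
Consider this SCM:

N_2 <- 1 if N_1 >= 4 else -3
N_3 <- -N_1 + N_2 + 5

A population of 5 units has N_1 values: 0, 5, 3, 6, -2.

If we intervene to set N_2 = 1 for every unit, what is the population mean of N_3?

Every unit gets N_2=1 under the intervention. N_3 values become 6, 1, 3, 0, 8; E[N_3|do(N_2=1)] = 3.6.

3.6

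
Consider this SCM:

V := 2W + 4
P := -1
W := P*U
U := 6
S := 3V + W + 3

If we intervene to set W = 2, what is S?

29

do(W=2) replaces the equation W := P*U with the constant W = 2.
V = 2W + 4  [with W=2]  = 8
S = 3V + W + 3  [with V=8, W=2]  = 29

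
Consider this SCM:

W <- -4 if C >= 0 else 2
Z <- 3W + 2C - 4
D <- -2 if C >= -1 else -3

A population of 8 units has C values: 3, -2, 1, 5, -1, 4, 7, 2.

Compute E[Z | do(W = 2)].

Every unit gets W=2 under the intervention. Z values become 8, -2, 4, 12, 0, 10, 16, 6; E[Z|do(W=2)] = 6.75.

6.75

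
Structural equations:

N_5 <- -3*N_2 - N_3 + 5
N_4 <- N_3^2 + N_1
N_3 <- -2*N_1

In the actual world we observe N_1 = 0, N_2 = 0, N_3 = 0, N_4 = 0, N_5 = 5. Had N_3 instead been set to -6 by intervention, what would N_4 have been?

The intervention breaks the incoming arrows to N_3: N_3 <- -2*N_1 no longer applies, and N_3 = -6.
N_4 = N_3^2 + N_1  [with N_3=-6, N_1=0]  = 36

36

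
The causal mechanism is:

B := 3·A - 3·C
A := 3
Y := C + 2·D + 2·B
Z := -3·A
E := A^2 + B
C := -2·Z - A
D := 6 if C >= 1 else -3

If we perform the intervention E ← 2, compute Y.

-45

Intervening sets E = 2 and removes its equation (E := A^2 + B).
Since Y is not a descendant of the intervened variable, it is unaffected.
Z = -3·A  [with A=3]  = -9
C = -2·Z - A  [with Z=-9, A=3]  = 15
B = 3·A - 3·C  [with A=3, C=15]  = -36
D = 6 if C >= 1 else -3  [with C=15]  = 6
Y = C + 2·D + 2·B  [with C=15, D=6, B=-36]  = -45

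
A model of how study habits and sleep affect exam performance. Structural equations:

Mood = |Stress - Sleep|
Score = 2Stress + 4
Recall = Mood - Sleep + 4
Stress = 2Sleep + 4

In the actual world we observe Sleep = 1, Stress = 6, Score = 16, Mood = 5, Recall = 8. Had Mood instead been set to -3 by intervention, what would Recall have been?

Intervening sets Mood = -3 and removes its equation (Mood = |Stress - Sleep|).
Recall = Mood - Sleep + 4  [with Mood=-3, Sleep=1]  = 0

0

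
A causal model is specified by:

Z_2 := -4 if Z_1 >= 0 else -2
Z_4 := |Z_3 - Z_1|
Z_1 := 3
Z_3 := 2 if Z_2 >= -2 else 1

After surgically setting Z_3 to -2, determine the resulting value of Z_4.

5

The intervention breaks the incoming arrows to Z_3: Z_3 := 2 if Z_2 >= -2 else 1 no longer applies, and Z_3 = -2.
Z_4 = |Z_3 - Z_1|  [with Z_3=-2, Z_1=3]  = 5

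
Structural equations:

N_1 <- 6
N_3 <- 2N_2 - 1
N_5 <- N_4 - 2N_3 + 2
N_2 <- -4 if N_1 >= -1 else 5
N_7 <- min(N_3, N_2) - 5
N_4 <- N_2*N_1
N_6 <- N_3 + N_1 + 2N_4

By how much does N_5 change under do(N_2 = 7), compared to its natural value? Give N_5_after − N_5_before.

do(N_2=7) replaces the equation N_2 <- -4 if N_1 >= -1 else 5 with the constant N_2 = 7.
N_3 = 2N_2 - 1  [with N_2=7]  = 13
N_4 = N_2*N_1  [with N_2=7, N_1=6]  = 42
N_5 = N_4 - 2N_3 + 2  [with N_4=42, N_3=13]  = 18
Without intervention: N_2 = -4 if N_1 >= -1 else 5  [with N_1=6]  = -4; N_3 = 2N_2 - 1  [with N_2=-4]  = -9; N_4 = N_2*N_1  [with N_2=-4, N_1=6]  = -24; N_5 = N_4 - 2N_3 + 2  [with N_4=-24, N_3=-9]  = -4.
Change = 18 − (-4) = 22.

22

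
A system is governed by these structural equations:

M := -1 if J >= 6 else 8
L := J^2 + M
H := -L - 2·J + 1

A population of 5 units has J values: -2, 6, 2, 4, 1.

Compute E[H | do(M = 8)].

do(M=8) breaks M's dependence on J. With M=8 fixed, H across the units is -7, -55, -15, -31, -10, mean -23.6.

-23.6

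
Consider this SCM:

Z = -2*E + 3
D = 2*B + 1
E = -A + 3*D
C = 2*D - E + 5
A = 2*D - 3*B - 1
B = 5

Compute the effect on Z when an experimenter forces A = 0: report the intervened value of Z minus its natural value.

-12

do(A=0) replaces the equation A = 2*D - 3*B - 1 with the constant A = 0.
D = 2*B + 1  [with B=5]  = 11
E = -A + 3*D  [with A=0, D=11]  = 33
Z = -2*E + 3  [with E=33]  = -63
Without intervention: D = 2*B + 1  [with B=5]  = 11; A = 2*D - 3*B - 1  [with D=11, B=5]  = 6; E = -A + 3*D  [with A=6, D=11]  = 27; Z = -2*E + 3  [with E=27]  = -51.
Change = -63 − (-51) = -12.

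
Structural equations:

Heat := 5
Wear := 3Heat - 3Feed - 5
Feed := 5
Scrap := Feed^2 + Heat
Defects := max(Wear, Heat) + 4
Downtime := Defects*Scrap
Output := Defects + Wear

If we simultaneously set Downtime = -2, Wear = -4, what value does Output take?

5

Setting Downtime = -2, Wear = -4 by intervention discards those variables' equations.
Defects = max(Wear, Heat) + 4  [with Wear=-4, Heat=5]  = 9
Output = Defects + Wear  [with Defects=9, Wear=-4]  = 5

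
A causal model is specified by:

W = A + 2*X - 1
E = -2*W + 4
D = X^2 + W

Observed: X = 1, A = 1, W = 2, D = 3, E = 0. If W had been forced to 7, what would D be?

8

The intervention breaks the incoming arrows to W: W = A + 2*X - 1 no longer applies, and W = 7.
D = X^2 + W  [with X=1, W=7]  = 8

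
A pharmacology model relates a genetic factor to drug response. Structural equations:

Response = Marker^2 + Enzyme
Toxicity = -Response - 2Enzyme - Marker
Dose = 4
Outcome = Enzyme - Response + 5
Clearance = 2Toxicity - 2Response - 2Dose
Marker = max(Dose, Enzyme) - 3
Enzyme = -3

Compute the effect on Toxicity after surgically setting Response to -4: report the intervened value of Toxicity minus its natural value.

Intervening sets Response = -4 and removes its equation (Response = Marker^2 + Enzyme).
Marker = max(Dose, Enzyme) - 3  [with Dose=4, Enzyme=-3]  = 1
Toxicity = -Response - 2Enzyme - Marker  [with Response=-4, Enzyme=-3, Marker=1]  = 9
Without intervention: Marker = max(Dose, Enzyme) - 3  [with Dose=4, Enzyme=-3]  = 1; Response = Marker^2 + Enzyme  [with Marker=1, Enzyme=-3]  = -2; Toxicity = -Response - 2Enzyme - Marker  [with Response=-2, Enzyme=-3, Marker=1]  = 7.
Change = 9 − 7 = 2.

2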